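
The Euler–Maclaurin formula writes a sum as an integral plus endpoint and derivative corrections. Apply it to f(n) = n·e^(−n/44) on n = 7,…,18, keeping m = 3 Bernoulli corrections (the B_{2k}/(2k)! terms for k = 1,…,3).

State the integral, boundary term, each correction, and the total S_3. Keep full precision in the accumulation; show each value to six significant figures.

S_3 ≈ 110.802

∫_7^18 x·e^(−x/44) dx evaluates to 101.865.
Endpoint term: (f(7) + f(18))/2 = (5.97043 + 11.9566)/2 = 8.96350.
So far: 110.829.
Order-1 term: 1/12 · (0.392514 − 0.717227) = -0.0270595.
Partial sum through k=1: 110.802.
Order-2 term: −1/720 · (0.000888957 − 0.00125158) = 5.03647e-07.
Partial sum through k=2: 110.802.
Order-3 term: 1/30240 · (8.13621e-07 − 1.10160e-06) = -9.52312e-12.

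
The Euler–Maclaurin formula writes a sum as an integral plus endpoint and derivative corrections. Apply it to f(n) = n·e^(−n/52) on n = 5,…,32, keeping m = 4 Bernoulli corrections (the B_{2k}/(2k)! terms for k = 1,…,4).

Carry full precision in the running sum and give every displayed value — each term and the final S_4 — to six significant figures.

S_4 ≈ 342.528

Integral: ∫_5^32 x·e^(−x/52) dx = 331.662.
Boundary: ½(f(5) + f(32)) = ½(4.54162 + 17.2939) = 10.9177.
So far: 342.580.
Order-1 term: 1/12 · (0.207859 − 0.820985) = -0.0510939.
After k=1: 342.528.
Order-2 term: −1/720 · (0.000476599 − 0.000975456) = 6.92857e-07.
After k=2: 342.528.
Order-3 term: 1/30240 · (3.24086e-07 − 6.09206e-07) = -9.42859e-12.
After k=3: 342.528.
Order-4 term: −1/1209600 · (1.74525e-10 − 3.17185e-10) = 1.17940e-16.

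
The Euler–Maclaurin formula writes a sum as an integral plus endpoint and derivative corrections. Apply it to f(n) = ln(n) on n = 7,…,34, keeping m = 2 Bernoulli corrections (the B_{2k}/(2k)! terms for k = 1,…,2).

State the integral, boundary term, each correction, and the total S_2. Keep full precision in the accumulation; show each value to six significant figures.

Integral: ∫_7^34 ln(x) dx = 79.2749.
½[f(7) + f(34)] = ½[1.94591 + 3.52636] = 2.73614.
So far: 82.0110.
Correction k=1: B_{2}/2! · (f^{(1)}(34) − f^{(1)}(7)) = 1/12 · (0.0294118 − 0.142857) = -0.00945378.
Partial sum through k=1: 82.0016.
Correction k=2: B_{4}/4! · (f^{(3)}(34) − f^{(3)}(7)) = −1/720 · (5.08854e-05 − 0.00583090) = 8.02780e-06.

S_2 ≈ 82.0016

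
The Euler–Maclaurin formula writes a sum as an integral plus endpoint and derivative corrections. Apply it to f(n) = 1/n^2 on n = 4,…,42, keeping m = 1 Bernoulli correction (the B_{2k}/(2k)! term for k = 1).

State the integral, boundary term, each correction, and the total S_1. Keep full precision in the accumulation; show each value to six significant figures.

The integral term ∫_4^42 1/x^2 dx = 0.226190.
½[f(4) + f(42)] = ½[0.0625000 + 0.000566893] = 0.0315334.
Integral + boundary = 0.257724.
k=1: B_{2}/(2)! × [f^{(1)}(42) − f^{(1)}(4)] = 1/12 × (-2.69949e-05 − (-0.0312500)) = 0.00260192.

S_1 ≈ 0.260326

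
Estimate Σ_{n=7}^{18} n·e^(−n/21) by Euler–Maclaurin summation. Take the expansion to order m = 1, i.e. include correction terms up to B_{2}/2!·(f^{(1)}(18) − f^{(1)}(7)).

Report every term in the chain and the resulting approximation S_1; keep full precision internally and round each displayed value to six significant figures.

S_1 ≈ 80.0515

Integral: ∫_7^18 x·e^(−x/21) dx = 73.7591.
½[f(7) + f(18)] = ½[5.01572 + 7.63871] = 6.32722.
Integral + boundary = 80.0863.
Order-1 term: 1/12 · (0.0606247 − 0.477688) = -0.0347552.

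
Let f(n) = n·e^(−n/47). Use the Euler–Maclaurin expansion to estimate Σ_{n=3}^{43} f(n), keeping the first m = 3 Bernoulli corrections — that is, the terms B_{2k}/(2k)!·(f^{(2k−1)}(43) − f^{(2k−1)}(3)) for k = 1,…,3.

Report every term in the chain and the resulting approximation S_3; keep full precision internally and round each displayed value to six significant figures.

S_3 ≈ 520.270

Integral: ∫_3^43 x·e^(−x/47) dx = 510.321.
Boundary: ½(f(3) + f(43)) = ½(2.81449 + 17.2240) = 10.0193.
Integral + boundary = 520.341.
Order-1 term: 1/12 · (0.0340901 − 0.878282) = -0.0703493.
After k=1: 520.270.
Order-2 term: −1/720 · (0.000378094 − 0.00124699) = 1.20681e-06.
After k=2: 520.270.
Order-3 term: 1/30240 · (3.35335e-07 − 9.49025e-07) = -2.02940e-11.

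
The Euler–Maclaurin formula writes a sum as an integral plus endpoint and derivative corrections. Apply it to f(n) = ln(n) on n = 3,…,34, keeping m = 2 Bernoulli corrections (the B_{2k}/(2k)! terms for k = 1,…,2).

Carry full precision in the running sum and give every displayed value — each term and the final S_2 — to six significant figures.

Integral: ∫_3^34 ln(x) dx = 85.6004.
Boundary: ½(f(3) + f(34)) = ½(1.09861 + 3.52636) = 2.31249.
Running total after boundary: 87.9129.
Order-1 term: 1/12 · (0.0294118 − 0.333333) = -0.0253268.
Running total after k=1: 87.8876.
Order-2 term: −1/720 · (5.08854e-05 − 0.0740741) = 0.000102810.

S_2 ≈ 87.8877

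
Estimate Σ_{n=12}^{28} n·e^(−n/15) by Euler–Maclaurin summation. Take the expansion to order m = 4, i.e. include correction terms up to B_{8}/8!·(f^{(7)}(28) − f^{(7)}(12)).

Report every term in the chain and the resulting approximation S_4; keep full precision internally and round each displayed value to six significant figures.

S_4 ≈ 87.0788

The integral term ∫_12^28 x·e^(−x/15) dx = 82.2365.
½[f(12) + f(28)] = ½[5.39195 + 4.32987] = 4.86091.
Integral + boundary = 87.0975.
k=1: B_{2}/(2)! × [f^{(1)}(28) − f^{(1)}(12)] = 1/12 × (-0.134020 − 0.0898658) = -0.0186571.
Partial sum through k=1: 87.0788.
k=2: B_{4}/(4)! × [f^{(3)}(28) − f^{(3)}(12)] = −1/720 × (0.000778919 − 0.00439344) = 5.02017e-06.
Partial sum through k=2: 87.0788.
k=3: B_{6}/(6)! × [f^{(5)}(28) − f^{(5)}(12)] = 1/30240 × (9.57103e-06 − 3.72777e-05) = -9.16225e-10.
Partial sum through k=3: 87.0788.
k=4: B_{8}/(8)! × [f^{(7)}(28) − f^{(7)}(12)] = −1/1209600 × (6.96897e-08 − 2.44573e-07) = 1.44579e-13.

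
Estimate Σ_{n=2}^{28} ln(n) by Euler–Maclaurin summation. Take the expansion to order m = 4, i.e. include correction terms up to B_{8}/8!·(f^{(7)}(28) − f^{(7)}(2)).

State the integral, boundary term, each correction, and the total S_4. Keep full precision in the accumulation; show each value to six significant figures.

S_4 ≈ 67.8897

Integral: ∫_2^28 ln(x) dx = 65.9154.
Endpoint term: (f(2) + f(28))/2 = (0.693147 + 3.33220)/2 = 2.01268.
Running total after boundary: 67.9281.
Order-1 term: 1/12 · (0.0357143 − 0.500000) = -0.0386905.
Running total after k=1: 67.8894.
Order-2 term: −1/720 · (9.11079e-05 − 0.250000) = 0.000347096.
Running total after k=2: 67.8898.
Order-3 term: 1/30240 · (1.39451e-06 − 0.750000) = -2.48015e-05.
Running total after k=3: 67.8897.
Order-4 term: −1/1209600 · (5.33613e-08 − 5.62500) = 4.65030e-06.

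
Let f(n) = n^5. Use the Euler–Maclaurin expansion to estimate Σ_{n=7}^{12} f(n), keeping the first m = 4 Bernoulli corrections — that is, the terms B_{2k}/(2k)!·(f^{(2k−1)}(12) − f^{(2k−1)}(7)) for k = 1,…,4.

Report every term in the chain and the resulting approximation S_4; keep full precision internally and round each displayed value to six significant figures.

The integral term ∫_7^12 x^5 dx = 478056.
½[f(7) + f(12)] = ½[16807.0 + 248832] = 132820.
So far: 610875.
Order-1 term: 1/12 · (103680 − 12005.0) = 7639.58.
After k=1: 618515.
Order-2 term: −1/720 · (8640.00 − 2940.00) = -7.91667.
After k=2: 618507.
Order-3 term: 1/30240 · (120.000 − 120.000) = 0.00000.
After k=3: 618507.
Order-4 term: −1/1209600 · (0.00000 − 0.00000) = 0.00000.

S_4 ≈ 618507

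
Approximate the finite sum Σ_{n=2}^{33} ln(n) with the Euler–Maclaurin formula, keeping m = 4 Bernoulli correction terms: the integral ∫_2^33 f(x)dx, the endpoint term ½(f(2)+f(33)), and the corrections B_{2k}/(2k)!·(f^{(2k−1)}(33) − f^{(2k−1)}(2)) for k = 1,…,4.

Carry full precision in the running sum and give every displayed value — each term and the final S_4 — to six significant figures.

∫_2^33 ln(x) dx evaluates to 82.9985.
½[f(2) + f(33)] = ½[0.693147 + 3.49651] = 2.09483.
Integral + boundary = 85.0933.
Correction k=1: B_{2}/2! · (f^{(1)}(33) − f^{(1)}(2)) = 1/12 · (0.0303030 − 0.500000) = -0.0391414.
After k=1: 85.0541.
Correction k=2: B_{4}/4! · (f^{(3)}(33) − f^{(3)}(2)) = −1/720 · (5.56529e-05 − 0.250000) = 0.000347145.
After k=2: 85.0545.
Correction k=3: B_{6}/6! · (f^{(5)}(33) − f^{(5)}(2)) = 1/30240 · (6.13256e-07 − 0.750000) = -2.48016e-05.
After k=3: 85.0545.
Correction k=4: B_{8}/8! · (f^{(7)}(33) − f^{(7)}(2)) = −1/1209600 · (1.68941e-08 − 5.62500) = 4.65030e-06.

S_4 ≈ 85.0545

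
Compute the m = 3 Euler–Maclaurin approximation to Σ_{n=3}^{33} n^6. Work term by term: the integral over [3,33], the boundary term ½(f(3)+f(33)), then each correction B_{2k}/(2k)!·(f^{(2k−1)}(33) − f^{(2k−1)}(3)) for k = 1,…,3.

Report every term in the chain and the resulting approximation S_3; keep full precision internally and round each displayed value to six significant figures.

∫_3^33 x^6 dx evaluates to 6.08835e+09.
Boundary: ½(f(3) + f(33)) = ½(729.000 + 1.29147e+09) = 6.45734e+08.
Running total after boundary: 6.73408e+09.
k=1: B_{2}/(2)! × [f^{(1)}(33) − f^{(1)}(3)] = 1/12 × (2.34812e+08 − 1458.00) = 1.95676e+07.
Running total after k=1: 6.75365e+09.
k=2: B_{4}/(4)! × [f^{(3)}(33) − f^{(3)}(3)] = −1/720 × (4.31244e+06 − 3240.00) = -5985.00.
Running total after k=2: 6.75364e+09.
k=3: B_{6}/(6)! × [f^{(5)}(33) − f^{(5)}(3)] = 1/30240 × (23760.0 − 2160.00) = 0.714286.

S_3 ≈ 6.75364e+09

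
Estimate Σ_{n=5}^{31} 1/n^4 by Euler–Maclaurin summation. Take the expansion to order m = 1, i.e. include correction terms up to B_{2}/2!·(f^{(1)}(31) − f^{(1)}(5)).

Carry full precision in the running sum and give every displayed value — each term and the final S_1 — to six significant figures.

∫_5^31 1/x^4 dx evaluates to 0.00265548.
Boundary: ½(f(5) + f(31)) = ½(0.00160000 + 1.08281e-06) = 0.000800541.
Running total after boundary: 0.00345602.
Order-1 term: 1/12 · (-1.39718e-07 − (-0.00128000)) = 0.000106655.

S_1 ≈ 0.00356267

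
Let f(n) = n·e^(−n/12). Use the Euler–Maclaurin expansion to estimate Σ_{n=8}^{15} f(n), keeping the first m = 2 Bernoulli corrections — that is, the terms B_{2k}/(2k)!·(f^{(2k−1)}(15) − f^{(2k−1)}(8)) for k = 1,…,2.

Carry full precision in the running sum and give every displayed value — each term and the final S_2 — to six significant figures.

The integral term ∫_8^15 x·e^(−x/12) dx = 30.3926.
Endpoint term: (f(8) + f(15))/2 = (4.10734 + 4.29757)/2 = 4.20245.
Integral + boundary = 34.5950.
Order-1 term: 1/12 · (-0.0716262 − 0.171139) = -0.0202304.
After k=1: 34.5748.
Order-2 term: −1/720 · (0.00348183 − 0.00831926) = 6.71865e-06.

S_2 ≈ 34.5748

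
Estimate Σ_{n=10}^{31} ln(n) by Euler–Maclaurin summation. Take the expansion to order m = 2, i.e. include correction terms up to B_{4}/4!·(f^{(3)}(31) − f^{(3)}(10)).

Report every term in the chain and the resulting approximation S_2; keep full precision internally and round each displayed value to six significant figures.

∫_10^31 ln(x) dx evaluates to 62.4278.
Boundary: ½(f(10) + f(31)) = ½(2.30259 + 3.43399) = 2.86829.
Running total after boundary: 65.2960.
Order-1 term: 1/12 · (0.0322581 − 0.100000) = -0.00564516.
After k=1: 65.2904.
Order-2 term: −1/720 · (6.71344e-05 − 0.00200000) = 2.68454e-06.

S_2 ≈ 65.2904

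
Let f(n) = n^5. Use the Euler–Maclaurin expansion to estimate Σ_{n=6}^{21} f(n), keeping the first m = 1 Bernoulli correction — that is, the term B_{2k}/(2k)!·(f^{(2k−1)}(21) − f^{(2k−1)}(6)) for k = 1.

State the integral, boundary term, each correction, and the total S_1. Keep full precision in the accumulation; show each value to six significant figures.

S_1 ≈ 1.64130e+07

The integral term ∫_6^21 x^5 dx = 1.42866e+07.
½[f(6) + f(21)] = ½[7776.00 + 4.08410e+06] = 2.04594e+06.
So far: 1.63325e+07.
Order-1 term: 1/12 · (972405 − 6480.00) = 80493.8.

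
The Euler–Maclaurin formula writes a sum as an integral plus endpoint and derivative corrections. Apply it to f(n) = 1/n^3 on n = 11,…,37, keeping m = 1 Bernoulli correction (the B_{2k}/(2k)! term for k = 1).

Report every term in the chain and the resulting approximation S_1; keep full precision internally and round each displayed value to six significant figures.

S_1 ≈ 0.00416947

Integral: ∫_11^37 1/x^3 dx = 0.00376700.
Endpoint term: (f(11) + f(37))/2 = (0.000751315 + 1.97422e-05)/2 = 0.000385528.
So far: 0.00415253.
Correction k=1: B_{2}/2! · (f^{(1)}(37) − f^{(1)}(11)) = 1/12 · (-1.60072e-06 − (-0.000204904)) = 1.69419e-05.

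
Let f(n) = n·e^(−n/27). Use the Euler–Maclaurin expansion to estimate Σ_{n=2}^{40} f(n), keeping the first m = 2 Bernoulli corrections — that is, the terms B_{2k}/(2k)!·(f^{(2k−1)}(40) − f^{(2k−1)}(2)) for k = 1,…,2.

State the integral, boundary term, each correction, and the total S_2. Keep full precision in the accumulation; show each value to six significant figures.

S_2 ≈ 321.303

The integral term ∫_2^40 x·e^(−x/27) dx = 315.909.
Endpoint term: (f(2) + f(40))/2 = (1.85721 + 9.09203)/2 = 5.47462.
So far: 321.384.
k=1: B_{2}/(2)! × [f^{(1)}(40) − f^{(1)}(2)] = 1/12 × (-0.109441 − 0.859818) = -0.0807715.
After k=1: 321.303.
k=2: B_{4}/(4)! × [f^{(3)}(40) − f^{(3)}(2)] = −1/720 × (0.000473471 − 0.00372706) = 4.51887e-06.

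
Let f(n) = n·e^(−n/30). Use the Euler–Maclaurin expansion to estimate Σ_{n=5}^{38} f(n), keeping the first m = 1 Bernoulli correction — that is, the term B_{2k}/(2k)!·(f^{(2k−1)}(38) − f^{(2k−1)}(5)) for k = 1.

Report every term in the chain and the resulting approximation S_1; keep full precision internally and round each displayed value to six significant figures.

S_1 ≈ 321.401

The integral term ∫_5^38 x·e^(−x/30) dx = 313.996.
Boundary: ½(f(5) + f(38)) = ½(4.23241 + 10.7072) = 7.46982.
Running total after boundary: 321.466.
k=1: B_{2}/(2)! × [f^{(1)}(38) − f^{(1)}(5)] = 1/12 × (-0.0751385 − 0.705401) = -0.0650450.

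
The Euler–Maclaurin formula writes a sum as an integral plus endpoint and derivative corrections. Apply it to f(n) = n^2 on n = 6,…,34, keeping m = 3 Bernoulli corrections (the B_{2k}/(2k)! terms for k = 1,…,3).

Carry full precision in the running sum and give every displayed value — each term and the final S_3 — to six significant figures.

Integral: ∫_6^34 x^2 dx = 13029.3.
Endpoint term: (f(6) + f(34))/2 = (36.0000 + 1156.00)/2 = 596.000.
Integral + boundary = 13625.3.
Correction k=1: B_{2}/2! · (f^{(1)}(34) − f^{(1)}(6)) = 1/12 · (68.0000 − 12.0000) = 4.66667.
After k=1: 13630.0.
Correction k=2: B_{4}/4! · (f^{(3)}(34) − f^{(3)}(6)) = −1/720 · (0.00000 − 0.00000) = 0.00000.
After k=2: 13630.0.
Correction k=3: B_{6}/6! · (f^{(5)}(34) − f^{(5)}(6)) = 1/30240 · (0.00000 − 0.00000) = 0.00000.

S_3 ≈ 13630.0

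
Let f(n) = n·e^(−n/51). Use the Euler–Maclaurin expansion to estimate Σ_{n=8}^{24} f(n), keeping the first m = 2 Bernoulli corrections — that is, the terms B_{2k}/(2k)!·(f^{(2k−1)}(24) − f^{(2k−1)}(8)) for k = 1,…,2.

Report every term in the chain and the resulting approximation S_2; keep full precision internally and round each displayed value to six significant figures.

S_2 ≈ 193.812

Integral: ∫_8^24 x·e^(−x/51) dx = 182.930.
Boundary: ½(f(8) + f(24)) = ½(6.83857 + 14.9912) = 10.9149.
So far: 193.845.
Order-1 term: 1/12 · (0.330689 − 0.720732) = -0.0325036.
Partial sum through k=1: 193.812.
Order-2 term: −1/720 · (0.000607443 − 0.000934400) = 4.54107e-07.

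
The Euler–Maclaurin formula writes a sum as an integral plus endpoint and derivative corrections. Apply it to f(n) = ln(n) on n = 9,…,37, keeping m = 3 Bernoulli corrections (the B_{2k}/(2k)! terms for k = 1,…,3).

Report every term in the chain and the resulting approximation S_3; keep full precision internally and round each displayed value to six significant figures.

The integral term ∫_9^37 ln(x) dx = 85.8289.
½[f(9) + f(37)] = ½[2.19722 + 3.61092] = 2.90407.
Running total after boundary: 88.7330.
Order-1 term: 1/12 · (0.0270270 − 0.111111) = -0.00700701.
Running total after k=1: 88.7260.
Order-2 term: −1/720 · (3.94843e-05 − 0.00274348) = 3.75556e-06.
Running total after k=2: 88.7260.
Order-3 term: 1/30240 · (3.46101e-07 − 0.000406442) = -1.34291e-08.

S_3 ≈ 88.7260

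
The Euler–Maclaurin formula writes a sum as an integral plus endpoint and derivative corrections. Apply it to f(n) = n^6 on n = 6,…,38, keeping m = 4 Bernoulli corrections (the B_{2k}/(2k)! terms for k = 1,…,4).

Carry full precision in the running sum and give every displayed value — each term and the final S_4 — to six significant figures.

S_4 ≈ 1.78901e+10

Integral: ∫_6^38 x^6 dx = 1.63450e+10.
Boundary: ½(f(6) + f(38)) = ½(46656.0 + 3.01094e+09) = 1.50549e+09.
Running total after boundary: 1.78505e+10.
Order-1 term: 1/12 · (4.75411e+08 − 46656.0) = 3.96137e+07.
After k=1: 1.78901e+10.
Order-2 term: −1/720 · (6.58464e+06 − 25920.0) = -9109.33.
After k=2: 1.78901e+10.
Order-3 term: 1/30240 · (27360.0 − 4320.00) = 0.761905.
After k=3: 1.78901e+10.
Order-4 term: −1/1209600 · (0.00000 − 0.00000) = 0.00000.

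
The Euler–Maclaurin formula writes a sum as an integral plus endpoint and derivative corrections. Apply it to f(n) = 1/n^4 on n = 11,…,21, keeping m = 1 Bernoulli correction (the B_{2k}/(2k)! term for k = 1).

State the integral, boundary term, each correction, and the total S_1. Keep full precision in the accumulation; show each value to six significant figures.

The integral term ∫_11^21 1/x^4 dx = 0.000214445.
Endpoint term: (f(11) + f(21))/2 = (6.83013e-05 + 5.14189e-06)/2 = 3.67216e-05.
So far: 0.000251167.
k=1: B_{2}/(2)! × [f^{(1)}(21) − f^{(1)}(11)] = 1/12 × (-9.79408e-07 − (-2.48369e-05)) = 1.98812e-06.

S_1 ≈ 0.000253155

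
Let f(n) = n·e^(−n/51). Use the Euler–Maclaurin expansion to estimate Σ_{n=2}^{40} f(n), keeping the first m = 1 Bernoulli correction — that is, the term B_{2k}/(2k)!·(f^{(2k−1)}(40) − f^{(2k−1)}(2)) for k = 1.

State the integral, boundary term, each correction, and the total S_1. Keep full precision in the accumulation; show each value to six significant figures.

The integral term ∫_2^40 x·e^(−x/51) dx = 480.747.
Boundary: ½(f(2) + f(40)) = ½(1.92309 + 18.2573) = 10.0902.
So far: 490.837.
Order-1 term: 1/12 · (0.0984463 − 0.923836) = -0.0687825.

S_1 ≈ 490.768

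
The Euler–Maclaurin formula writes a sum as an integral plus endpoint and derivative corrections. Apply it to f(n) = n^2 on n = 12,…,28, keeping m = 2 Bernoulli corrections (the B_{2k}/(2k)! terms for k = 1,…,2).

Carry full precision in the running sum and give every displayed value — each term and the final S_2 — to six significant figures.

The integral term ∫_12^28 x^2 dx = 6741.33.
½[f(12) + f(28)] = ½[144.000 + 784.000] = 464.000.
Integral + boundary = 7205.33.
Order-1 term: 1/12 · (56.0000 − 24.0000) = 2.66667.
Running total after k=1: 7208.00.
Order-2 term: −1/720 · (0.00000 − 0.00000) = 0.00000.

S_2 ≈ 7208.00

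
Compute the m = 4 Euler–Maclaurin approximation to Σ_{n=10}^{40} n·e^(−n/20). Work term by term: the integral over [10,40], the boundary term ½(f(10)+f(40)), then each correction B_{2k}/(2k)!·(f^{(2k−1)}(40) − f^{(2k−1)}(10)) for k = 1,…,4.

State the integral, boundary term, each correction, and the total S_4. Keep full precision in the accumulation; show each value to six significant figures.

∫_10^40 x·e^(−x/20) dx evaluates to 201.516.
Endpoint term: (f(10) + f(40))/2 = (6.06531 + 5.41341)/2 = 5.73936.
Integral + boundary = 207.255.
k=1: B_{2}/(2)! × [f^{(1)}(40) − f^{(1)}(10)] = 1/12 × (-0.135335 − 0.303265) = -0.0365501.
Partial sum through k=1: 207.219.
k=2: B_{4}/(4)! × [f^{(3)}(40) − f^{(3)}(10)] = −1/720 × (0.000338338 − 0.00379082) = 4.79511e-06.
Partial sum through k=2: 207.219.
k=3: B_{6}/(6)! × [f^{(5)}(40) − f^{(5)}(10)] = 1/30240 × (2.53754e-06 − 1.70587e-05) = -4.80196e-10.
Partial sum through k=3: 207.219.
k=4: B_{8}/(8)! × [f^{(7)}(40) − f^{(7)}(10)] = −1/1209600 × (1.05731e-08 − 6.16008e-08) = 4.21856e-14.

S_4 ≈ 207.219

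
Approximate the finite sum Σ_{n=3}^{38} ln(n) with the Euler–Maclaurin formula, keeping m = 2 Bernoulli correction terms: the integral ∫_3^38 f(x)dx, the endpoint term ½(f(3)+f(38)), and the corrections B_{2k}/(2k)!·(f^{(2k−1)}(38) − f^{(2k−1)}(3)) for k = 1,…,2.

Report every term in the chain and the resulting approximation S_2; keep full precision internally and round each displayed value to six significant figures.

Integral: ∫_3^38 ln(x) dx = 99.9324.
Boundary: ½(f(3) + f(38)) = ½(1.09861 + 3.63759) = 2.36810.
Integral + boundary = 102.301.
k=1: B_{2}/(2)! × [f^{(1)}(38) − f^{(1)}(3)] = 1/12 × (0.0263158 − 0.333333) = -0.0255848.
After k=1: 102.275.
k=2: B_{4}/(4)! × [f^{(3)}(38) − f^{(3)}(3)] = −1/720 × (3.64485e-05 − 0.0740741) = 0.000102830.

S_2 ≈ 102.275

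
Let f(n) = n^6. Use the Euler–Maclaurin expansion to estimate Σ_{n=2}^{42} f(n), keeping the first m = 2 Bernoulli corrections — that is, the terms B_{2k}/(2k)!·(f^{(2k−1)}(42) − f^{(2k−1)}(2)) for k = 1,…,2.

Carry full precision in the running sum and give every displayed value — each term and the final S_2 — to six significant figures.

∫_2^42 x^6 dx evaluates to 3.29342e+10.
½[f(2) + f(42)] = ½[64.0000 + 5.48903e+09] = 2.74452e+09.
Running total after boundary: 3.56787e+10.
k=1: B_{2}/(2)! × [f^{(1)}(42) − f^{(1)}(2)] = 1/12 × (7.84147e+08 − 192.000) = 6.53456e+07.
Partial sum through k=1: 3.57441e+10.
k=2: B_{4}/(4)! × [f^{(3)}(42) − f^{(3)}(2)] = −1/720 × (8.89056e+06 − 960.000) = -12346.7.

S_2 ≈ 3.57440e+10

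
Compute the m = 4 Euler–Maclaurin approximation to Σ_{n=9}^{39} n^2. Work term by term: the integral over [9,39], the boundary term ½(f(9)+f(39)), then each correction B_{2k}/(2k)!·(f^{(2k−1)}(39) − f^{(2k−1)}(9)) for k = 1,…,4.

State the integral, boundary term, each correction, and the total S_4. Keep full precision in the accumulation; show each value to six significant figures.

∫_9^39 x^2 dx evaluates to 19530.0.
Endpoint term: (f(9) + f(39))/2 = (81.0000 + 1521.00)/2 = 801.000.
So far: 20331.0.
Correction k=1: B_{2}/2! · (f^{(1)}(39) − f^{(1)}(9)) = 1/12 · (78.0000 − 18.0000) = 5.00000.
After k=1: 20336.0.
Correction k=2: B_{4}/4! · (f^{(3)}(39) − f^{(3)}(9)) = −1/720 · (0.00000 − 0.00000) = 0.00000.
After k=2: 20336.0.
Correction k=3: B_{6}/6! · (f^{(5)}(39) − f^{(5)}(9)) = 1/30240 · (0.00000 − 0.00000) = 0.00000.
After k=3: 20336.0.
Correction k=4: B_{8}/8! · (f^{(7)}(39) − f^{(7)}(9)) = −1/1209600 · (0.00000 − 0.00000) = 0.00000.

S_4 ≈ 20336.0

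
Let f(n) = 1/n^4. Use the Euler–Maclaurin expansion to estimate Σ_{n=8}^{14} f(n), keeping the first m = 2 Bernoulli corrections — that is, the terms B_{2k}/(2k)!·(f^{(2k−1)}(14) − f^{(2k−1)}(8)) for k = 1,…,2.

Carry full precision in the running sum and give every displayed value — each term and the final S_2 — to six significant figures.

∫_8^14 1/x^4 dx evaluates to 0.000529565.
Boundary: ½(f(8) + f(14)) = ½(0.000244141 + 2.60308e-05) = 0.000135086.
Integral + boundary = 0.000664650.
Order-1 term: 1/12 · (-7.43738e-06 − (-0.000122070)) = 9.55274e-06.
After k=1: 0.000674203.
Order-2 term: −1/720 · (-1.13837e-06 − (-5.72205e-05)) = -7.78918e-08.

S_2 ≈ 0.000674125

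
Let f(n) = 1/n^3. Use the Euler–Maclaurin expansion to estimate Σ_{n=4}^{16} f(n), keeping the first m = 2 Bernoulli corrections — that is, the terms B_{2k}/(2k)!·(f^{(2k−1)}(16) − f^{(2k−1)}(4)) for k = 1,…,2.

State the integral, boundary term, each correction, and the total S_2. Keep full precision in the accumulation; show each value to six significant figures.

∫_4^16 1/x^3 dx evaluates to 0.0292969.
½[f(4) + f(16)] = ½[0.0156250 + 0.000244141] = 0.00793457.
So far: 0.0372314.
Correction k=1: B_{2}/2! · (f^{(1)}(16) − f^{(1)}(4)) = 1/12 · (-4.57764e-05 − (-0.0117188)) = 0.000972748.
Running total after k=1: 0.0382042.
Correction k=2: B_{4}/4! · (f^{(3)}(16) − f^{(3)}(4)) = −1/720 · (-3.57628e-06 − (-0.0146484)) = -2.03401e-05.

S_2 ≈ 0.0381839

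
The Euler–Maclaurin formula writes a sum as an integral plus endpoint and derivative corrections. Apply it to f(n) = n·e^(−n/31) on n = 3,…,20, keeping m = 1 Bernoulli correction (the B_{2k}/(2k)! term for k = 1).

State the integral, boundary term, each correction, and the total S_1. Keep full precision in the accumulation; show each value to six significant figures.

S_1 ≈ 133.977

∫_3^20 x·e^(−x/31) dx evaluates to 127.422.
½[f(3) + f(20)] = ½[2.72328 + 10.4916] = 6.60742.
Integral + boundary = 134.030.
Order-1 term: 1/12 · (0.186141 − 0.819913) = -0.0528144.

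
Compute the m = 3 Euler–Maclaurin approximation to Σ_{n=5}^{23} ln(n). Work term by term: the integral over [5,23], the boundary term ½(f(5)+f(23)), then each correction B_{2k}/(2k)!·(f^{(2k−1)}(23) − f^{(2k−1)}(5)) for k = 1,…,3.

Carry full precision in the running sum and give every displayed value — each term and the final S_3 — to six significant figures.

S_3 ≈ 48.4286

The integral term ∫_5^23 ln(x) dx = 46.0692.
Boundary: ½(f(5) + f(23)) = ½(1.60944 + 3.13549) = 2.37247.
Integral + boundary = 48.4416.
k=1: B_{2}/(2)! × [f^{(1)}(23) − f^{(1)}(5)] = 1/12 × (0.0434783 − 0.200000) = -0.0130435.
Partial sum through k=1: 48.4286.
k=2: B_{4}/(4)! × [f^{(3)}(23) − f^{(3)}(5)] = −1/720 × (0.000164379 − 0.0160000) = 2.19939e-05.
Partial sum through k=2: 48.4286.
k=3: B_{6}/(6)! × [f^{(5)}(23) − f^{(5)}(5)] = 1/30240 × (3.72883e-06 − 0.00768000) = -2.53845e-07.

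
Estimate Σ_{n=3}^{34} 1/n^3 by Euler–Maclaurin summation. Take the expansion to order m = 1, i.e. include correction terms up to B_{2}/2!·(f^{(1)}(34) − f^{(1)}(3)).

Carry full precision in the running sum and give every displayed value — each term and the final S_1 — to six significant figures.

S_1 ≈ 0.0767405

Integral: ∫_3^34 1/x^3 dx = 0.0551230.
Boundary: ½(f(3) + f(34)) = ½(0.0370370 + 2.54427e-05) = 0.0185312.
So far: 0.0736543.
Correction k=1: B_{2}/2! · (f^{(1)}(34) − f^{(1)}(3)) = 1/12 · (-2.24494e-06 − (-0.0370370)) = 0.00308623.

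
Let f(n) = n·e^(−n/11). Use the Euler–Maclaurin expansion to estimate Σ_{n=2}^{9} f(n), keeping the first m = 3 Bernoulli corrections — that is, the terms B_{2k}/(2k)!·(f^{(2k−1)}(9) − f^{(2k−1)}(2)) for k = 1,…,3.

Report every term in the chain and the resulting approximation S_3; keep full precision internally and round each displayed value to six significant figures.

The integral term ∫_2^9 x·e^(−x/11) dx = 22.1554.
½[f(2) + f(9)] = ½[1.66751 + 3.97110] = 2.81930.
Integral + boundary = 24.9747.
Order-1 term: 1/12 · (0.0802242 − 0.682161) = -0.0501614.
After k=1: 24.9245.
Order-2 term: −1/720 · (0.00795612 − 0.0194187) = 1.59203e-05.
After k=2: 24.9245.
Order-3 term: 1/30240 · (0.000126027 − 0.000274378) = -4.90581e-09.

S_3 ≈ 24.9245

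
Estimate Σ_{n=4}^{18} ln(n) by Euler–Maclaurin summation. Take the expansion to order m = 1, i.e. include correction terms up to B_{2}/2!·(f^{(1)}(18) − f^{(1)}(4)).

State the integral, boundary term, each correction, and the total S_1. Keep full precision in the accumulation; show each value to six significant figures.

Integral: ∫_4^18 ln(x) dx = 32.4815.
Boundary: ½(f(4) + f(18)) = ½(1.38629 + 2.89037) = 2.13833.
Integral + boundary = 34.6198.
Correction k=1: B_{2}/2! · (f^{(1)}(18) − f^{(1)}(4)) = 1/12 · (0.0555556 − 0.250000) = -0.0162037.

S_1 ≈ 34.6036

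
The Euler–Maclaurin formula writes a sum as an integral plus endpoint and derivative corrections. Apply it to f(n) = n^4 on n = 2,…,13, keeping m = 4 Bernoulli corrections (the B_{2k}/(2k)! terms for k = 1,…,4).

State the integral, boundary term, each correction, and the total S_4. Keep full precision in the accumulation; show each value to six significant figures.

S_4 ≈ 89270.0

∫_2^13 x^4 dx evaluates to 74252.2.
Endpoint term: (f(2) + f(13))/2 = (16.0000 + 28561.0)/2 = 14288.5.
So far: 88540.7.
k=1: B_{2}/(2)! × [f^{(1)}(13) − f^{(1)}(2)] = 1/12 × (8788.00 − 32.0000) = 729.667.
Partial sum through k=1: 89270.4.
k=2: B_{4}/(4)! × [f^{(3)}(13) − f^{(3)}(2)] = −1/720 × (312.000 − 48.0000) = -0.366667.
Partial sum through k=2: 89270.0.
k=3: B_{6}/(6)! × [f^{(5)}(13) − f^{(5)}(2)] = 1/30240 × (0.00000 − 0.00000) = 0.00000.
Partial sum through k=3: 89270.0.
k=4: B_{8}/(8)! × [f^{(7)}(13) − f^{(7)}(2)] = −1/1209600 × (0.00000 − 0.00000) = 0.00000.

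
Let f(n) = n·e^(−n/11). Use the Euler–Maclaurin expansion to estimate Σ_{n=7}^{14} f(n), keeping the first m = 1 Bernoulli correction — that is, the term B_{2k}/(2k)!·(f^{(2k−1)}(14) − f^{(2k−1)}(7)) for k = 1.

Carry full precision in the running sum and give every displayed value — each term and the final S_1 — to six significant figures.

∫_7^14 x·e^(−x/11) dx evaluates to 27.7659.
Endpoint term: (f(7) + f(14))/2 = (3.70449 + 3.92093)/2 = 3.81271.
So far: 31.5786.
k=1: B_{2}/(2)! × [f^{(1)}(14) − f^{(1)}(7)] = 1/12 × (-0.0763818 − 0.192441) = -0.0224019.

S_1 ≈ 31.5562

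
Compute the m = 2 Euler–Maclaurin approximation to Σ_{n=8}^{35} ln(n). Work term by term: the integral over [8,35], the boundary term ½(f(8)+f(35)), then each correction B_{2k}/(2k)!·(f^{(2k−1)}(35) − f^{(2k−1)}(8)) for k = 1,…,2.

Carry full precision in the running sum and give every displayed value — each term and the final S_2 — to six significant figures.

Integral: ∫_8^35 ln(x) dx = 80.8016.
½[f(8) + f(35)] = ½[2.07944 + 3.55535] = 2.81739.
Running total after boundary: 83.6190.
Order-1 term: 1/12 · (0.0285714 − 0.125000) = -0.00803571.
Partial sum through k=1: 83.6110.
Order-2 term: −1/720 · (4.66472e-05 − 0.00390625) = 5.36056e-06.

S_2 ≈ 83.6110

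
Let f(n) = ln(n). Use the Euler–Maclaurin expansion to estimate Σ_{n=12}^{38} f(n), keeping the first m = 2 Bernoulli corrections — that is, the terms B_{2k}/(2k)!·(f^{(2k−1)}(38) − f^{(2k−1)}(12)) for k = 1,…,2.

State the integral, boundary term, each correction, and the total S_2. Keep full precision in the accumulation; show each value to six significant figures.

S_2 ≈ 85.4659

∫_12^38 ln(x) dx evaluates to 82.4094.
½[f(12) + f(38)] = ½[2.48491 + 3.63759] = 3.06125.
Running total after boundary: 85.4706.
Correction k=1: B_{2}/2! · (f^{(1)}(38) − f^{(1)}(12)) = 1/12 · (0.0263158 − 0.0833333) = -0.00475146.
After k=1: 85.4659.
Correction k=2: B_{4}/4! · (f^{(3)}(38) − f^{(3)}(12)) = −1/720 · (3.64485e-05 − 0.00115741) = 1.55689e-06.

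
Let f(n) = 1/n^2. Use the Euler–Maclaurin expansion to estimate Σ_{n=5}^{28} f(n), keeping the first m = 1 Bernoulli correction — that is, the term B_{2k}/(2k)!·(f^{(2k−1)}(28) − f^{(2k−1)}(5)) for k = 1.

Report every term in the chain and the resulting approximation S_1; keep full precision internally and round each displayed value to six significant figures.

S_1 ≈ 0.186249

The integral term ∫_5^28 1/x^2 dx = 0.164286.
Boundary: ½(f(5) + f(28)) = ½(0.0400000 + 0.00127551) = 0.0206378.
Running total after boundary: 0.184923.
k=1: B_{2}/(2)! × [f^{(1)}(28) − f^{(1)}(5)] = 1/12 × (-9.11079e-05 − (-0.0160000)) = 0.00132574.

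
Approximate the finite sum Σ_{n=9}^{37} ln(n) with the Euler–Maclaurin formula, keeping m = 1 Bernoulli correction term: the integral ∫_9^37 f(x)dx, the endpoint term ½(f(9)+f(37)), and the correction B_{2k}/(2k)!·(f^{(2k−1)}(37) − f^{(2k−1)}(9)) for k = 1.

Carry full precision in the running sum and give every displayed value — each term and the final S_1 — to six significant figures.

S_1 ≈ 88.7260

∫_9^37 ln(x) dx evaluates to 85.8289.
½[f(9) + f(37)] = ½[2.19722 + 3.61092] = 2.90407.
So far: 88.7330.
Correction k=1: B_{2}/2! · (f^{(1)}(37) − f^{(1)}(9)) = 1/12 · (0.0270270 − 0.111111) = -0.00700701.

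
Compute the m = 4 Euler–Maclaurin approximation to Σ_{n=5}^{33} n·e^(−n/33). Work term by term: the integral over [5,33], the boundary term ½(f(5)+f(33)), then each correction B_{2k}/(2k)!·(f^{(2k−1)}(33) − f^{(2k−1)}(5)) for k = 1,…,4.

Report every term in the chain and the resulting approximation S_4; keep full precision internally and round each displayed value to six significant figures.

S_4 ≈ 284.610

The integral term ∫_5^33 x·e^(−x/33) dx = 276.452.
½[f(5) + f(33)] = ½[4.29702 + 12.1400] = 8.21852.
So far: 284.671.
Correction k=1: B_{2}/2! · (f^{(1)}(33) − f^{(1)}(5)) = 1/12 · (0.00000 − 0.729192) = -0.0607660.
Partial sum through k=1: 284.610.
Correction k=2: B_{4}/4! · (f^{(3)}(33) − f^{(3)}(5)) = −1/720 · (0.000675628 − 0.00224794) = 2.18376e-06.
Partial sum through k=2: 284.610.
Correction k=3: B_{6}/6! · (f^{(5)}(33) − f^{(5)}(5)) = 1/30240 · (1.24082e-06 − 3.51357e-06) = -7.51568e-11.
Partial sum through k=3: 284.610.
Correction k=4: B_{8}/8! · (f^{(7)}(33) − f^{(7)}(5)) = −1/1209600 · (1.70912e-09 − 4.55731e-09) = 2.35465e-15.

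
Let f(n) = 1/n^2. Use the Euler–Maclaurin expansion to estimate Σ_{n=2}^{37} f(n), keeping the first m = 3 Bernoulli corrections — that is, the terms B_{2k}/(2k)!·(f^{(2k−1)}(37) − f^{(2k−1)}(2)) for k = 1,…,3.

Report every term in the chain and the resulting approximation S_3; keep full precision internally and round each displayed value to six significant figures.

S_3 ≈ 0.618313

The integral term ∫_2^37 1/x^2 dx = 0.472973.
Endpoint term: (f(2) + f(37))/2 = (0.250000 + 0.000730460)/2 = 0.125365.
Integral + boundary = 0.598338.
k=1: B_{2}/(2)! × [f^{(1)}(37) − f^{(1)}(2)] = 1/12 × (-3.94843e-05 − (-0.250000)) = 0.0208300.
Partial sum through k=1: 0.619168.
k=2: B_{4}/(4)! × [f^{(3)}(37) − f^{(3)}(2)] = −1/720 × (-3.46101e-07 − (-0.750000)) = -0.00104167.
Partial sum through k=2: 0.618127.
k=3: B_{6}/(6)! × [f^{(5)}(37) − f^{(5)}(2)] = 1/30240 × (-7.58439e-09 − (-5.62500)) = 0.000186012.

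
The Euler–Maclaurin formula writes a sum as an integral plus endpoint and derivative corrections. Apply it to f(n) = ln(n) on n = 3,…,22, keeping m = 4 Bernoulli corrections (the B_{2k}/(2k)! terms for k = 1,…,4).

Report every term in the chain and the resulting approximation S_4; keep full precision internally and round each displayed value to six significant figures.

The integral term ∫_3^22 ln(x) dx = 45.7071.
½[f(3) + f(22)] = ½[1.09861 + 3.09104] = 2.09483.
Integral + boundary = 47.8019.
Correction k=1: B_{2}/2! · (f^{(1)}(22) − f^{(1)}(3)) = 1/12 · (0.0454545 − 0.333333) = -0.0239899.
Partial sum through k=1: 47.7779.
Correction k=2: B_{4}/4! · (f^{(3)}(22) − f^{(3)}(3)) = −1/720 · (0.000187829 − 0.0740741) = 0.000102620.
Partial sum through k=2: 47.7780.
Correction k=3: B_{6}/6! · (f^{(5)}(22) − f^{(5)}(3)) = 1/30240 · (4.65691e-06 − 0.0987654) = -3.26590e-06.
Partial sum through k=3: 47.7780.
Correction k=4: B_{8}/8! · (f^{(7)}(22) − f^{(7)}(3)) = −1/1209600 · (2.88651e-07 − 0.329218) = 2.72171e-07.

S_4 ≈ 47.7780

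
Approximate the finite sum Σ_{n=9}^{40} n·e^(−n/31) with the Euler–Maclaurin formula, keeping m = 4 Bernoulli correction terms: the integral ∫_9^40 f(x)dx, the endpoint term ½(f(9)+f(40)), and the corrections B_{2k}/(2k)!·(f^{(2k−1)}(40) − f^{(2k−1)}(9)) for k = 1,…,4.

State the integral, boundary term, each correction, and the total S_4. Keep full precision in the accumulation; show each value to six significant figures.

∫_9^40 x·e^(−x/31) dx evaluates to 321.872.
Boundary: ½(f(9) + f(40)) = ½(6.73220 + 11.0073) = 8.86974.
So far: 330.742.
Order-1 term: 1/12 · (-0.0798915 − 0.530854) = -0.0508955.
After k=1: 330.691.
Order-2 term: −1/720 · (0.000489566 − 0.00210916) = 2.24943e-06.
After k=2: 330.691.
Order-3 term: 1/30240 · (1.10537e-06 − 3.81469e-06) = -8.95937e-11.
After k=3: 330.691.
Order-4 term: −1/1209600 · (1.77036e-09 − 5.65517e-09) = 3.21165e-15.

S_4 ≈ 330.691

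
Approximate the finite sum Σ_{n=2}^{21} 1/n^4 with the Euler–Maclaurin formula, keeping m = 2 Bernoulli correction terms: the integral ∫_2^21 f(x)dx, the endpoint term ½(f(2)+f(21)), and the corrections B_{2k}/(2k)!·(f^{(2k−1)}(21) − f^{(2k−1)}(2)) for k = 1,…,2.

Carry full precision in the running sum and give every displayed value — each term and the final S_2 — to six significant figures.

Integral: ∫_2^21 1/x^4 dx = 0.0416307.
Endpoint term: (f(2) + f(21))/2 = (0.0625000 + 5.14189e-06)/2 = 0.0312526.
Integral + boundary = 0.0728832.
Correction k=1: B_{2}/2! · (f^{(1)}(21) − f^{(1)}(2)) = 1/12 · (-9.79408e-07 − (-0.125000)) = 0.0104166.
Partial sum through k=1: 0.0832998.
Correction k=2: B_{4}/4! · (f^{(3)}(21) − f^{(3)}(2)) = −1/720 · (-6.66264e-08 − (-0.937500)) = -0.00130208.

S_2 ≈ 0.0819977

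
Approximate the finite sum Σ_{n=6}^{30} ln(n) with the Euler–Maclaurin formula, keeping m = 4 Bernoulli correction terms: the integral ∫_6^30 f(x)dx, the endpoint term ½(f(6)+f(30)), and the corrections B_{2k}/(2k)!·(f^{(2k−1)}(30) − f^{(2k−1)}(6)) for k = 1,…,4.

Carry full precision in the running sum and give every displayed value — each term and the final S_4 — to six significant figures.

S_4 ≈ 69.8707

The integral term ∫_6^30 ln(x) dx = 67.2854.
Boundary: ½(f(6) + f(30)) = ½(1.79176 + 3.40120) = 2.59648.
Integral + boundary = 69.8818.
k=1: B_{2}/(2)! × [f^{(1)}(30) − f^{(1)}(6)] = 1/12 × (0.0333333 − 0.166667) = -0.0111111.
After k=1: 69.8707.
k=2: B_{4}/(4)! × [f^{(3)}(30) − f^{(3)}(6)] = −1/720 × (7.40741e-05 − 0.00925926) = 1.27572e-05.
After k=2: 69.8707.
k=3: B_{6}/(6)! × [f^{(5)}(30) − f^{(5)}(6)] = 1/30240 × (9.87654e-07 − 0.00308642) = -1.02031e-07.
After k=3: 69.8707.
k=4: B_{8}/(8)! × [f^{(7)}(30) − f^{(7)}(6)] = −1/1209600 × (3.29218e-08 − 0.00257202) = 2.12631e-09.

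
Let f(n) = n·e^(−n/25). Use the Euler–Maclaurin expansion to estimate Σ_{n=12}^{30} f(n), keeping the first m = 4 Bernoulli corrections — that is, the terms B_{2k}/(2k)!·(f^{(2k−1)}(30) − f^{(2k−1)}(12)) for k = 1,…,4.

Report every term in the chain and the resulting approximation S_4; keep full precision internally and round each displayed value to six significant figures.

S_4 ≈ 166.431

The integral term ∫_12^30 x·e^(−x/25) dx = 158.233.
Endpoint term: (f(12) + f(30))/2 = (7.42540 + 9.03583)/2 = 8.23061.
Integral + boundary = 166.463.
Order-1 term: 1/12 · (-0.0602388 − 0.321767) = -0.0318339.
After k=1: 166.431.
Order-2 term: −1/720 · (0.000867439 − 0.00249493) = 2.26041e-06.
After k=2: 166.431.
Order-3 term: 1/30240 · (2.93002e-06 − 7.16007e-06) = -1.39883e-10.
After k=3: 166.431.
Order-4 term: −1/1209600 · (7.15541e-09 − 1.65252e-08) = 7.74617e-15.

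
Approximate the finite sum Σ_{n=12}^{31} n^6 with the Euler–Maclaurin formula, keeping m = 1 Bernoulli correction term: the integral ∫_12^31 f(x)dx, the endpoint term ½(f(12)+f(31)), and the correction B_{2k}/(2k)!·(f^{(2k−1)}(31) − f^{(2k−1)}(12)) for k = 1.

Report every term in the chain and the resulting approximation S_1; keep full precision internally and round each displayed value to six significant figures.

S_1 ≈ 4.38469e+09

Integral: ∫_12^31 x^6 dx = 3.92525e+09.
Boundary: ½(f(12) + f(31)) = ½(2.98598e+06 + 8.87504e+08) = 4.45245e+08.
So far: 4.37050e+09.
Correction k=1: B_{2}/2! · (f^{(1)}(31) − f^{(1)}(12)) = 1/12 · (1.71775e+08 − 1.49299e+06) = 1.41902e+07.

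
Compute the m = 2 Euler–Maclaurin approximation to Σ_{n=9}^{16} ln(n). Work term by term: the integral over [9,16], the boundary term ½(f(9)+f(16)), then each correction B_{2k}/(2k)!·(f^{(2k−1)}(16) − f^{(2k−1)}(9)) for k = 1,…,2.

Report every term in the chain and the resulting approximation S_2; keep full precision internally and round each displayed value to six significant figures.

S_2 ≈ 20.0673

∫_9^16 ln(x) dx evaluates to 17.5864.
Boundary: ½(f(9) + f(16)) = ½(2.19722 + 2.77259) = 2.48491.
Integral + boundary = 20.0713.
Order-1 term: 1/12 · (0.0625000 − 0.111111) = -0.00405093.
Running total after k=1: 20.0673.
Order-2 term: −1/720 · (0.000488281 − 0.00274348) = 3.13223e-06.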